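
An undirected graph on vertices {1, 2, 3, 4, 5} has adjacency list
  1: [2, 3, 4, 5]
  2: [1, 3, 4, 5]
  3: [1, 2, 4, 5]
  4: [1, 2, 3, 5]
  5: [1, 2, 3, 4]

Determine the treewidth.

A width-4 tree decomposition is:
Bags: B1 = {1, 2, 3, 4, 5}
Tree: (single bag)
A single bag containing all 5 vertices is trivially a valid decomposition of width 4. For the lower bound, the 5 vertices {1, 2, 3, 4, 5} are pairwise adjacent, and any tree decomposition puts a clique entirely inside one bag — forcing width ≥ 4. The upper and lower bounds meet at 4, so that is the treewidth.

4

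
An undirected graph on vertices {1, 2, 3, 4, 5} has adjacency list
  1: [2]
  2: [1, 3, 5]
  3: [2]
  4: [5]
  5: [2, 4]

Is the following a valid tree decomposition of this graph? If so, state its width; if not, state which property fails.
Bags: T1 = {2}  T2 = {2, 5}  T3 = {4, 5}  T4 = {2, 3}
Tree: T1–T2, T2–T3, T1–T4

A tree decomposition must satisfy three properties: every vertex lies in some bag; for every edge, both endpoints lie together in some bag; and for every vertex, the bags containing it form a connected subtree. Here vertex 1 appears in no bag, so the decomposition is invalid.

No — vertex 1 appears in no bag.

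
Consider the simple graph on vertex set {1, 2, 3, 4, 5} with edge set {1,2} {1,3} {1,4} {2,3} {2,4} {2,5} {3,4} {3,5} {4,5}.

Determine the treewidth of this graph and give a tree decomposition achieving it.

The largest bag has 4 vertices, giving width 3; this decomposition certifies tw(G) ≤ 3. For the lower bound, the 4 vertices {1, 2, 3, 4} are pairwise adjacent, and any tree decomposition puts a clique entirely inside one bag — forcing width ≥ 3. Therefore the treewidth is 3.

Treewidth 3.
Bags: B1 = {1, 2, 3, 4}  B2 = {2, 3, 4, 5}
Tree: B1–B2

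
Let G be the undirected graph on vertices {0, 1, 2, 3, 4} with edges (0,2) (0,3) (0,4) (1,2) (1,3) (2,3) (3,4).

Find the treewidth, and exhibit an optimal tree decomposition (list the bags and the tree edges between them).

The largest bag has 3 vertices, giving width 2; this decomposition certifies tw(G) ≤ 2. Conversely, {0, 2, 3} is a clique of size 3, and the vertices of any clique must share a bag in every tree decomposition; so some bag has ≥ 3 vertices and tw(G) ≥ 2. Hence tw(G) = 2 exactly.

Treewidth 2.
One such decomposition:
Bags: B1 = {0, 2, 3}  B2 = {1, 2, 3}  B3 = {0, 3, 4}
Tree: B1–B2, B1–B3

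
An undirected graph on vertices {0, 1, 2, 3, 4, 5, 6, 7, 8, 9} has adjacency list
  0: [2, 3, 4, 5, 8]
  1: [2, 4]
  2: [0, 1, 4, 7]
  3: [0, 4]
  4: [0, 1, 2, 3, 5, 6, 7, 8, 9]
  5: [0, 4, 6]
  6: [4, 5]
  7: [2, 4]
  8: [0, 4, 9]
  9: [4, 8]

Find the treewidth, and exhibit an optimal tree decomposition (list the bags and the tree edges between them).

Treewidth 2.
One optimal decomposition is:
Bags: B1 = {0, 4, 5}  B2 = {4, 5, 6}  B3 = {0, 3, 4}  B4 = {0, 2, 4}  B5 = {2, 4, 7}  B6 = {0, 4, 8}  B7 = {4, 8, 9}  B8 = {1, 2, 4}
Tree: B1–B2, B1–B3, B1–B4, B4–B5, B4–B6, B6–B7, B5–B8

Each bag holds 3 vertices, so the decomposition has width 2, which upper-bounds the treewidth. For the lower bound, the 3 vertices {0, 4, 8} are pairwise adjacent, and any tree decomposition puts a clique entirely inside one bag — forcing width ≥ 2. Combining the bounds, tw(G) = 2.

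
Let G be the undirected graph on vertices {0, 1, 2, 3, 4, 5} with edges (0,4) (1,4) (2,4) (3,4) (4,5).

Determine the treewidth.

A width-1 tree decomposition is:
Bags: B1 = {3, 4}  B2 = {1, 4}  B3 = {0, 4}  B4 = {2, 4}  B5 = {4, 5}
Tree: B1–B2, B1–B3, B2–B4, B1–B5
Every bag has size at most 2, so the width is 2 − 1 = 1 and tw(G) ≤ 1. Since G has at least one edge (e.g. 3–4), it is not an edgeless graph, so tw(G) ≥ 1. Therefore the treewidth is 1.

1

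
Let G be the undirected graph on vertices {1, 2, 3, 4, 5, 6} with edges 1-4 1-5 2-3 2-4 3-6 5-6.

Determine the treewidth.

A width-2 tree decomposition is:
Bags: B1 = {3, 5, 6}  B2 = {1, 3, 5}  B3 = {1, 3, 4}  B4 = {2, 3, 4}
Tree: B1–B2, B2–B3, B3–B4
Each bag holds 3 vertices, so the decomposition has width 2, which upper-bounds the treewidth. For the lower bound, G contains the cycle 3–6–5–1–4–2–3, so G is not a forest; only forests have treewidth ≤ 1, hence tw(G) ≥ 2. Therefore the treewidth is 2.

2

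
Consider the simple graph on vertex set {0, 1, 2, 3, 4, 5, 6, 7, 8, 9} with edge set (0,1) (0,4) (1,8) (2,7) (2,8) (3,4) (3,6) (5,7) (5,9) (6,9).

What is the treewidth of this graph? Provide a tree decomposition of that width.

The largest bag has 3 vertices, giving width 2; this decomposition certifies tw(G) ≤ 2. The edges 3–6–9–5–7–2–8–1–0–4–3 form a cycle, so G is not a tree and its treewidth is at least 2. The upper and lower bounds meet at 2, so that is the treewidth.

Treewidth 2.
Bags: B1 = {3, 6, 9}  B2 = {3, 5, 9}  B3 = {3, 5, 7}  B4 = {2, 3, 7}  B5 = {2, 3, 8}  B6 = {1, 3, 8}  B7 = {0, 1, 3}  B8 = {0, 3, 4}
Tree: B1–B2, B2–B3, B3–B4, B4–B5, B5–B6, B6–B7, B7–B8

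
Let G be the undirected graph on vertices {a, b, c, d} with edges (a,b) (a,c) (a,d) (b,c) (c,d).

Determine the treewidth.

A width-2 tree decomposition is:
Bags: B1 = {a, c, d}  B2 = {a, b, c}
Tree: B1–B2
The largest bag has 3 vertices, giving width 2; this decomposition certifies tw(G) ≤ 2. On the other hand G contains the 3-clique {a, c, d}. A clique must lie in a single bag of any decomposition, so no decomposition can have width below 2. Hence tw(G) = 2 exactly.

2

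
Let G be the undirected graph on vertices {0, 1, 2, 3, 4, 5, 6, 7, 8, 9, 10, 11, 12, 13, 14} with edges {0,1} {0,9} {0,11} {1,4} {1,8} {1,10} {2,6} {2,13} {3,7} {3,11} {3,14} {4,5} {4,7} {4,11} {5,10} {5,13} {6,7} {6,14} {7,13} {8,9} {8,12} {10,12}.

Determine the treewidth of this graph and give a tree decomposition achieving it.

Each bag holds 4 vertices, so the decomposition has width 3, which upper-bounds the treewidth. For the lower bound: the 4 vertex sets {8,9,12}, {10}, {1}, {0,4,5,11} are disjoint, each induces a connected subgraph, and every pair is joined by at least one edge of G. Contracting each set to a single vertex therefore yields K_{4} as a minor, and since treewidth is minor-monotone, tw(G) ≥ tw(K_{4}) = 3. Therefore the treewidth is 3.

Treewidth 3.
Bags: B1 = {8, 9, 10, 12}  B2 = {1, 8, 9, 10}  B3 = {0, 1, 9, 10}  B4 = {0, 1, 5, 10}  B5 = {0, 1, 4, 5}  B6 = {0, 4, 5, 11}  B7 = {4, 5, 11, 13}  B8 = {4, 7, 11, 13}  B9 = {3, 7, 11, 13}  B10 = {2, 3, 7, 13}  B11 = {2, 3, 6, 7}  B12 = {2, 3, 6, 14}
Tree: B1–B2, B2–B3, B3–B4, B4–B5, B5–B6, B6–B7, B7–B8, B8–B9, B9–B10, B10–B11, B11–B12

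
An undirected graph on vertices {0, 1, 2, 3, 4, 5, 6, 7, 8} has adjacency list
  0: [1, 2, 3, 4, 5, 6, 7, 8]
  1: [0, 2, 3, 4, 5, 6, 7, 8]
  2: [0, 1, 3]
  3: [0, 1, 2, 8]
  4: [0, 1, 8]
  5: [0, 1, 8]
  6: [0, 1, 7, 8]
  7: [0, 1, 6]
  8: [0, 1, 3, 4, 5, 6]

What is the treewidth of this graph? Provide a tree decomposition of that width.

Each bag holds 4 vertices, so the decomposition has width 3, which upper-bounds the treewidth. For the lower bound, the 4 vertices {0, 1, 3, 8} are pairwise adjacent, and any tree decomposition puts a clique entirely inside one bag — forcing width ≥ 3. Therefore the treewidth is 3.

Treewidth 3.
Bags: B1 = {0, 1, 6, 8}  B2 = {0, 1, 6, 7}  B3 = {0, 1, 4, 8}  B4 = {0, 1, 3, 8}  B5 = {0, 1, 2, 3}  B6 = {0, 1, 5, 8}
Tree: B1–B2, B1–B3, B3–B4, B4–B5, B4–B6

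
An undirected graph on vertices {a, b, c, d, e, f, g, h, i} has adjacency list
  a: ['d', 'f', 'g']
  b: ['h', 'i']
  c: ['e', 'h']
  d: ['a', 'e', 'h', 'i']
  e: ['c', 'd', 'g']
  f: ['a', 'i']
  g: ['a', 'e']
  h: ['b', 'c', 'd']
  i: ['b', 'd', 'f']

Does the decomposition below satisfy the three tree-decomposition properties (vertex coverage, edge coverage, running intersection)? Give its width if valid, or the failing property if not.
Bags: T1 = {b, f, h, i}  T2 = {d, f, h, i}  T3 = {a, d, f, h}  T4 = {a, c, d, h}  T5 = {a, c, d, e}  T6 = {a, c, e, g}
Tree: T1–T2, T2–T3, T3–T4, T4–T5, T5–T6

Yes; width 3.

Checking the three conditions: (i) the bags cover all of {a, b, c, d, e, f, g, h, i}; (ii) for each edge, some bag contains both endpoints; (iii) the bags containing any fixed vertex form a subtree. All hold, so the decomposition is valid with width 4 − 1 = 3.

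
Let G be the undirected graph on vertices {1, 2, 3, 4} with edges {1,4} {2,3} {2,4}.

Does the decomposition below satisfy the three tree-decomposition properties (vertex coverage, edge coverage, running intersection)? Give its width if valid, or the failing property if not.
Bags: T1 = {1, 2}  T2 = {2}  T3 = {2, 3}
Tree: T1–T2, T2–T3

No — vertex 4 appears in no bag.

A tree decomposition must satisfy three properties: every vertex lies in some bag; for every edge, both endpoints lie together in some bag; and for every vertex, the bags containing it form a connected subtree. Here vertex 4 appears in no bag, so the decomposition is invalid.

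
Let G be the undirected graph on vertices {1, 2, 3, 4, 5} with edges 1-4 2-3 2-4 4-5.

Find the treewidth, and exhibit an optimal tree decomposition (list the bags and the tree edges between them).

Treewidth 1.
One optimal decomposition is:
Bags: B1 = {2, 4}  B2 = {1, 4}  B3 = {2, 3}  B4 = {4, 5}
Tree: B1–B2, B1–B3, B1–B4

Every bag has size at most 2, so the width is 2 − 1 = 1 and tw(G) ≤ 1. G has an edge, so its treewidth is at least 1. Therefore the treewidth is 1.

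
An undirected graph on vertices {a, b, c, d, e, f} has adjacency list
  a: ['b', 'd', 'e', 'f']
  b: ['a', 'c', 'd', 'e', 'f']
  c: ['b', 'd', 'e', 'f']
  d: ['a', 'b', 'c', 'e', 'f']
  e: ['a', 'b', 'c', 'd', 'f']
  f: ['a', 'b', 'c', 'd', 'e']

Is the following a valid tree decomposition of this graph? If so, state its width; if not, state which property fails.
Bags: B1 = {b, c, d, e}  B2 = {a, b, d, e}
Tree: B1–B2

No — vertex f appears in no bag.

A tree decomposition must satisfy three properties: every vertex lies in some bag; for every edge, both endpoints lie together in some bag; and for every vertex, the bags containing it form a connected subtree. Here vertex f appears in no bag, so the decomposition is invalid.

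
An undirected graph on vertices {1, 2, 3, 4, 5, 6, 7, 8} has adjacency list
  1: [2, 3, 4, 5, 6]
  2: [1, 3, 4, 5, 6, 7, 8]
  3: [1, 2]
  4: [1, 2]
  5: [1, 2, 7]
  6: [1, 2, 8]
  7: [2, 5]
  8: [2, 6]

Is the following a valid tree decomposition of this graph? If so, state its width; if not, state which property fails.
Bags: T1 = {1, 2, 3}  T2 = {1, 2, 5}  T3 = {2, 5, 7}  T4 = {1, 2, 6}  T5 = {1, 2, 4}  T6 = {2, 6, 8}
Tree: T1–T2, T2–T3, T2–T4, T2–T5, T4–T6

Vertex coverage: the bags together contain {1, 2, 3, 4, 5, 6, 7, 8}, the full vertex set. Edge coverage: each edge of G has both endpoints in at least one bag. Running intersection: for every vertex, the bags containing it form a connected subtree. All three properties hold, so this is a valid tree decomposition of width max|bag| − 1 = 2, and hence tw(G) ≤ 2.

Yes; width 2.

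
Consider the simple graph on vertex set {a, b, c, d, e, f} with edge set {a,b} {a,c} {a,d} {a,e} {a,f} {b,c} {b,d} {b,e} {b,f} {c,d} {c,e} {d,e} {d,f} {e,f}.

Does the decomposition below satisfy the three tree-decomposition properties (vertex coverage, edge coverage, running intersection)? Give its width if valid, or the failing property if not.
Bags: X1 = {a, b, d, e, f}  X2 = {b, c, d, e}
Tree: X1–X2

No — edge (a,c) lies in no bag.

A tree decomposition must satisfy three properties: every vertex lies in some bag; for every edge, both endpoints lie together in some bag; and for every vertex, the bags containing it form a connected subtree. Here edge (a,c) lies in no bag, so the decomposition is invalid.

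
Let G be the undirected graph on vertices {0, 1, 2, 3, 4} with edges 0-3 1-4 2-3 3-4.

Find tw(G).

A width-1 tree decomposition is:
Bags: B1 = {3, 4}  B2 = {1, 4}  B3 = {0, 3}  B4 = {2, 3}
Tree: B1–B2, B1–B3, B3–B4
Every bag has size at most 2, so the width is 2 − 1 = 1 and tw(G) ≤ 1. G has an edge, so its treewidth is at least 1. Hence tw(G) = 1 exactly.

1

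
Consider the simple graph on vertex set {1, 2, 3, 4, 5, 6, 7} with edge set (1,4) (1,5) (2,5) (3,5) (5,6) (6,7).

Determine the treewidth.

1

A width-1 tree decomposition is:
Bags: B1 = {6, 7}  B2 = {5, 6}  B3 = {1, 5}  B4 = {1, 4}  B5 = {3, 5}  B6 = {2, 5}
Tree: B1–B2, B2–B3, B3–B4, B3–B5, B5–B6
The largest bag has 2 vertices, giving width 1; this decomposition certifies tw(G) ≤ 1. Any graph with an edge has treewidth ≥ 1, and G has the edge 6–7. The upper and lower bounds meet at 1, so that is the treewidth.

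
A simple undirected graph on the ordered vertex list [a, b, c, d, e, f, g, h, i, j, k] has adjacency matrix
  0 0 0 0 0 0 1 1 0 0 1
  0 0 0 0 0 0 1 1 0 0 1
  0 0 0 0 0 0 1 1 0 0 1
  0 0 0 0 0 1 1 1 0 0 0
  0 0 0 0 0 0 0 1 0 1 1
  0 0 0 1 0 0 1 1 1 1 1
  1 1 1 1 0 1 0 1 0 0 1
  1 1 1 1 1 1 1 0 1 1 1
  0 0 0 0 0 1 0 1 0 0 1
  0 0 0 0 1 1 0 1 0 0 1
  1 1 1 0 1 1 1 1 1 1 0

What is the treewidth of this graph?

3

A width-3 tree decomposition is:
Bags: B1 = {f, g, h, k}  B2 = {f, h, i, k}  B3 = {f, h, j, k}  B4 = {c, g, h, k}  B5 = {d, f, g, h}  B6 = {e, h, j, k}  B7 = {b, g, h, k}  B8 = {a, g, h, k}
Tree: B1–B2, B1–B3, B1–B4, B1–B5, B3–B6, B1–B7, B1–B8
Each bag holds 4 vertices, so the decomposition has width 3, which upper-bounds the treewidth. For the lower bound, the 4 vertices {d, f, g, h} are pairwise adjacent, and any tree decomposition puts a clique entirely inside one bag — forcing width ≥ 3. The upper and lower bounds meet at 3, so that is the treewidth.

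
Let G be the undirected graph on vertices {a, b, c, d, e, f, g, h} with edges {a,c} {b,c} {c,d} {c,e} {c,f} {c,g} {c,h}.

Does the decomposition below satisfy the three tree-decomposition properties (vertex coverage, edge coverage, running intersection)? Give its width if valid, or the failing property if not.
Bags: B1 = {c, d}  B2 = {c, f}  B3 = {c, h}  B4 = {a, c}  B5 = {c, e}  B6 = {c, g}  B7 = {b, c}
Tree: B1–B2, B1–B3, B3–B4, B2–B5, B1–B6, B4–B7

Vertex coverage: the bags together contain {a, b, c, d, e, f, g, h}, the full vertex set. Edge coverage: each edge of G has both endpoints in at least one bag. Running intersection: for every vertex, the bags containing it form a connected subtree. All three properties hold, so this is a valid tree decomposition of width max|bag| − 1 = 1, and hence tw(G) ≤ 1.

Yes; width 1.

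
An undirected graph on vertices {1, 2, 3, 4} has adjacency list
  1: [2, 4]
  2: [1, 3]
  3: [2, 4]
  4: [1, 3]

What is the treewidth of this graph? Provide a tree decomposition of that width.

The largest bag has 3 vertices, giving width 2; this decomposition certifies tw(G) ≤ 2. Since 2–1–4–3–2 is a cycle in G, G is not acyclic. Forests are exactly the graphs of treewidth ≤ 1, so tw(G) ≥ 2. The upper and lower bounds meet at 2, so that is the treewidth.

Treewidth 2.
Bags: B1 = {1, 2, 4}  B2 = {2, 3, 4}
Tree: B1–B2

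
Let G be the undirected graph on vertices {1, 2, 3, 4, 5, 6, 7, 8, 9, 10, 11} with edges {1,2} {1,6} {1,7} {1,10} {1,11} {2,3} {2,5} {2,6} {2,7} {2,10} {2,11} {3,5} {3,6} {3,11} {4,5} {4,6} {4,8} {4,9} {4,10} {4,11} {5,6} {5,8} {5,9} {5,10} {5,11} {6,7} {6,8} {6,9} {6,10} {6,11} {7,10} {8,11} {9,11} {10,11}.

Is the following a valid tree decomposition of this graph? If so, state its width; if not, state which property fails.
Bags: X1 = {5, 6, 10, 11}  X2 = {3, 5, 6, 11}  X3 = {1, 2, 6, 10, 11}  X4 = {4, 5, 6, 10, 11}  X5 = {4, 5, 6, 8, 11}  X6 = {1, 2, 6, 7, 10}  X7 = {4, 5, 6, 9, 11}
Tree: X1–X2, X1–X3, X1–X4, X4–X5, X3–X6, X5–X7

No — edge (2,5) lies in no bag.

A tree decomposition must satisfy three properties: every vertex lies in some bag; for every edge, both endpoints lie together in some bag; and for every vertex, the bags containing it form a connected subtree. Here edge (2,5) lies in no bag, so the decomposition is invalid.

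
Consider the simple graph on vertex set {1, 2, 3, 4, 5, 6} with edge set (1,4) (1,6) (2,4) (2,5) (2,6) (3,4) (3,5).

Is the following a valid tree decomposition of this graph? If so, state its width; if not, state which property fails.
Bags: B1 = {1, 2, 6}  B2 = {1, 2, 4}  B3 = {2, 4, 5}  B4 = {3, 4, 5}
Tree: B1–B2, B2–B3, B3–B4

Yes; width 2.

Every vertex of G appears in some bag (union = {1, 2, 3, 4, 5, 6}); every edge is covered by a bag; and for each vertex v the set of bags containing v is connected in the bag tree. The decomposition is therefore valid. The largest bag has 3 vertices, so the width is 2.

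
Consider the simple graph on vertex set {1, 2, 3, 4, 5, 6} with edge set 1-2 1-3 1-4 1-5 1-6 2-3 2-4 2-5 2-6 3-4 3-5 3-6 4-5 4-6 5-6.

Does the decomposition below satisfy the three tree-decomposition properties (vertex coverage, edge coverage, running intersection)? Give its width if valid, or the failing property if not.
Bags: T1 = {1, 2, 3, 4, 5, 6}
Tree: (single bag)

Vertex coverage: the bags together contain {1, 2, 3, 4, 5, 6}, the full vertex set. Edge coverage: each edge of G has both endpoints in at least one bag. Running intersection: for every vertex, the bags containing it form a connected subtree. All three properties hold, so this is a valid tree decomposition of width max|bag| − 1 = 5, and hence tw(G) ≤ 5.

Yes; width 5.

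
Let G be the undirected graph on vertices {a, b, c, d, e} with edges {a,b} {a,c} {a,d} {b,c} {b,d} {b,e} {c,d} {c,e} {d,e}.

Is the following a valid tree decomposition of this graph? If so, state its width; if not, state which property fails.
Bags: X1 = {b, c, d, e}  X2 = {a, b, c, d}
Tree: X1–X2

Yes; width 3.

Checking the three conditions: (i) the bags cover all of {a, b, c, d, e}; (ii) for each edge, some bag contains both endpoints; (iii) the bags containing any fixed vertex form a subtree. All hold, so the decomposition is valid with width 4 − 1 = 3.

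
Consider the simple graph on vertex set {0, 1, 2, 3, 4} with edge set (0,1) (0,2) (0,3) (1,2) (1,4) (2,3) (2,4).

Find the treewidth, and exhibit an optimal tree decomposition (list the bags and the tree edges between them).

Treewidth 2.
Bags: B1 = {0, 2, 3}  B2 = {0, 1, 2}  B3 = {1, 2, 4}
Tree: B1–B2, B2–B3

The largest bag has 3 vertices, giving width 2; this decomposition certifies tw(G) ≤ 2. On the other hand G contains the 3-clique {0, 1, 2}. A clique must lie in a single bag of any decomposition, so no decomposition can have width below 2. The upper and lower bounds meet at 2, so that is the treewidth.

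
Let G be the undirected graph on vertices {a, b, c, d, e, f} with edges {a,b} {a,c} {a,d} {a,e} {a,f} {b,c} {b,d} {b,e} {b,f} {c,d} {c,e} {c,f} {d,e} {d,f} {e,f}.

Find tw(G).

5

A width-5 tree decomposition is:
Bags: B1 = {a, b, c, d, e, f}
Tree: (single bag)
A single bag containing all 6 vertices is trivially a valid decomposition of width 5. For the lower bound, the 6 vertices {a, b, c, d, e, f} are pairwise adjacent, and any tree decomposition puts a clique entirely inside one bag — forcing width ≥ 5. The upper and lower bounds meet at 5, so that is the treewidth.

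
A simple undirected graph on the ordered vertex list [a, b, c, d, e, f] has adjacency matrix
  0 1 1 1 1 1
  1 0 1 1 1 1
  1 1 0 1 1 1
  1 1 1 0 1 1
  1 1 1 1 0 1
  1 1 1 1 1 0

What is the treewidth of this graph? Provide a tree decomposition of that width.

Treewidth 5.
One optimal decomposition is:
Bags: B1 = {a, b, c, d, e, f}
Tree: (single bag)

With just one bag of size 6, the width is 6 − 1 = 5, so tw(G) ≤ 5. Conversely, {a, b, c, d, e, f} is a clique of size 6, and the vertices of any clique must share a bag in every tree decomposition; so some bag has ≥ 6 vertices and tw(G) ≥ 5. Therefore the treewidth is 5.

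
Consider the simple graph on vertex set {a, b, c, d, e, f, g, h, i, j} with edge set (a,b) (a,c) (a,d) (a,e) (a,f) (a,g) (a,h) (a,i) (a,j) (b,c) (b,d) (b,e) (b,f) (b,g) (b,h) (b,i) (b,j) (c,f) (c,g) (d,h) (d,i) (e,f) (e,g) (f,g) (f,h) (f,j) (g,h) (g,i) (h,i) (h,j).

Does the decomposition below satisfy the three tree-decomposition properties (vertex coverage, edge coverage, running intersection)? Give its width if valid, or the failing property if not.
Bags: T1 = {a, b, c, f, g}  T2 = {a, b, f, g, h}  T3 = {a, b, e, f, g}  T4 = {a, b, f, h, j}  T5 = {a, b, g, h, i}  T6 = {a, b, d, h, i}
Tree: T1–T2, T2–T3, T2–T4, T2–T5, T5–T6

Yes; width 4.

Every vertex of G appears in some bag (union = {a, b, c, d, e, f, g, h, i, j}); every edge is covered by a bag; and for each vertex v the set of bags containing v is connected in the bag tree. The decomposition is therefore valid. The largest bag has 5 vertices, so the width is 4.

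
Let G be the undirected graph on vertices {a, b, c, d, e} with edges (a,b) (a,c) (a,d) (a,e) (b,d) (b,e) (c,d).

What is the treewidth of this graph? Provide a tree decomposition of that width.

The largest bag has 3 vertices, giving width 2; this decomposition certifies tw(G) ≤ 2. Conversely, {a, c, d} is a clique of size 3, and the vertices of any clique must share a bag in every tree decomposition; so some bag has ≥ 3 vertices and tw(G) ≥ 2. Combining the bounds, tw(G) = 2.

Treewidth 2.
Bags: B1 = {a, b, d}  B2 = {a, b, e}  B3 = {a, c, d}
Tree: B1–B2, B1–B3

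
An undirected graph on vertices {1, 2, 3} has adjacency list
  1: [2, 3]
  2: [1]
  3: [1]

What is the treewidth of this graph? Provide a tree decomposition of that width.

Each bag holds 2 vertices, so the decomposition has width 1, which upper-bounds the treewidth. G has an edge, so its treewidth is at least 1. Hence tw(G) = 1 exactly.

Treewidth 1.
One such decomposition:
Bags: B1 = {1, 2}  B2 = {1, 3}
Tree: B1–B2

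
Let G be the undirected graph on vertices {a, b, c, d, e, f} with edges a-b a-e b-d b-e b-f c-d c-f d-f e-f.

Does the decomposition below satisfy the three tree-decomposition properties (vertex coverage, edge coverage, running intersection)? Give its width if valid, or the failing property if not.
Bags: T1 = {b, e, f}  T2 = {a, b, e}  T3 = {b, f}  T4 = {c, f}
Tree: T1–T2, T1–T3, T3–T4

A tree decomposition must satisfy three properties: every vertex lies in some bag; for every edge, both endpoints lie together in some bag; and for every vertex, the bags containing it form a connected subtree. Here vertex d appears in no bag, so the decomposition is invalid.

No — vertex d appears in no bag.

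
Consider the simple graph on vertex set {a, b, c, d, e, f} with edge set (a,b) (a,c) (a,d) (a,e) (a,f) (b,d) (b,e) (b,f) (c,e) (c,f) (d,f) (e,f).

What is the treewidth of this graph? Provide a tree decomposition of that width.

Every bag has size at most 4, so the width is 4 − 1 = 3 and tw(G) ≤ 3. For the lower bound, the 4 vertices {a, b, d, f} are pairwise adjacent, and any tree decomposition puts a clique entirely inside one bag — forcing width ≥ 3. Combining the bounds, tw(G) = 3.

Treewidth 3.
Bags: B1 = {a, b, e, f}  B2 = {a, c, e, f}  B3 = {a, b, d, f}
Tree: B1–B2, B1–B3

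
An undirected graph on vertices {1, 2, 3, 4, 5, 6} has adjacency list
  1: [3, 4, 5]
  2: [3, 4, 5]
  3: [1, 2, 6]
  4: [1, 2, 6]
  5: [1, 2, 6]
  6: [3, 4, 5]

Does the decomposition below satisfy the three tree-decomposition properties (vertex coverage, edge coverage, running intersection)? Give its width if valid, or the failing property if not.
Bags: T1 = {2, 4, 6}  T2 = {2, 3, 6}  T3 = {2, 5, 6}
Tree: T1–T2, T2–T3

A tree decomposition must satisfy three properties: every vertex lies in some bag; for every edge, both endpoints lie together in some bag; and for every vertex, the bags containing it form a connected subtree. Here vertex 1 appears in no bag, so the decomposition is invalid.

No — vertex 1 appears in no bag.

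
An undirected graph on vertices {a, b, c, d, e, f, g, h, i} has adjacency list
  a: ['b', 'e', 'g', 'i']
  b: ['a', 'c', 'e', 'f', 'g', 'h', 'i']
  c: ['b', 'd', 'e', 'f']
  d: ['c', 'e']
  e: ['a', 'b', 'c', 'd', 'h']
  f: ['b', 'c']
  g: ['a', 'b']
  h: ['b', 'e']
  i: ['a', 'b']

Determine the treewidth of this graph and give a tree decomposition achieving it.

Treewidth 2.
One such decomposition:
Bags: B1 = {a, b, e}  B2 = {a, b, i}  B3 = {b, e, h}  B4 = {b, c, e}  B5 = {a, b, g}  B6 = {b, c, f}  B7 = {c, d, e}
Tree: B1–B2, B1–B3, B1–B4, B1–B5, B4–B6, B4–B7

The largest bag has 3 vertices, giving width 2; this decomposition certifies tw(G) ≤ 2. For the lower bound, the 3 vertices {c, d, e} are pairwise adjacent, and any tree decomposition puts a clique entirely inside one bag — forcing width ≥ 2. The upper and lower bounds meet at 2, so that is the treewidth.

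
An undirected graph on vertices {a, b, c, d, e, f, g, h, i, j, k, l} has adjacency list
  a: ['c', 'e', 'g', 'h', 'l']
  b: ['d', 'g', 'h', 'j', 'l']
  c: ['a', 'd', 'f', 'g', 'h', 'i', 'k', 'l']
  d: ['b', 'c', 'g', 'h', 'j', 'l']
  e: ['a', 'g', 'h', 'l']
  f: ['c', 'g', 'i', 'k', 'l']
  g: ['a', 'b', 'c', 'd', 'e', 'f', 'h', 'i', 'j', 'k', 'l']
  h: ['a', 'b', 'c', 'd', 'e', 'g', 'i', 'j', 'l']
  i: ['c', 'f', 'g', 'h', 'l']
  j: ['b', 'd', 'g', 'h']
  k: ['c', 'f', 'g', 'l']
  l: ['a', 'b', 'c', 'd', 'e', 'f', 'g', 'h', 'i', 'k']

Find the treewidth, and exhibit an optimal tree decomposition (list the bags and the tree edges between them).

The largest bag has 5 vertices, giving width 4; this decomposition certifies tw(G) ≤ 4. Conversely, {b, d, g, h, j} is a clique of size 5, and the vertices of any clique must share a bag in every tree decomposition; so some bag has ≥ 5 vertices and tw(G) ≥ 4. Therefore the treewidth is 4.

Treewidth 4.
One such decomposition:
Bags: B1 = {a, c, g, h, l}  B2 = {c, g, h, i, l}  B3 = {c, f, g, i, l}  B4 = {c, d, g, h, l}  B5 = {c, f, g, k, l}  B6 = {a, e, g, h, l}  B7 = {b, d, g, h, l}  B8 = {b, d, g, h, j}
Tree: B1–B2, B2–B3, B2–B4, B3–B5, B1–B6, B4–B7, B7–B8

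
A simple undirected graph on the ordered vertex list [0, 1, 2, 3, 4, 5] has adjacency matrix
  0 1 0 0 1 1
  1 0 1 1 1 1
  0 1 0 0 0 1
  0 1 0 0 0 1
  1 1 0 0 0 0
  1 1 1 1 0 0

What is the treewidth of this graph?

2

A width-2 tree decomposition is:
Bags: B1 = {0, 1, 5}  B2 = {0, 1, 4}  B3 = {1, 3, 5}  B4 = {1, 2, 5}
Tree: B1–B2, B1–B3, B1–B4
Each bag holds 3 vertices, so the decomposition has width 2, which upper-bounds the treewidth. Conversely, {0, 1, 4} is a clique of size 3, and the vertices of any clique must share a bag in every tree decomposition; so some bag has ≥ 3 vertices and tw(G) ≥ 2. Therefore the treewidth is 2.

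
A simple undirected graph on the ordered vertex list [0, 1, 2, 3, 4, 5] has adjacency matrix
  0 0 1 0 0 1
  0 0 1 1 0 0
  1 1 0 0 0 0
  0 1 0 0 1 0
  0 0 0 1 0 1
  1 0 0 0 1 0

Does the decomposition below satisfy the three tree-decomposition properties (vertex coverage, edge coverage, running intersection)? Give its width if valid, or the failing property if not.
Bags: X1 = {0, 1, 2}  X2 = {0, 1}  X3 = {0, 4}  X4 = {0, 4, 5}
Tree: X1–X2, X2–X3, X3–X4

A tree decomposition must satisfy three properties: every vertex lies in some bag; for every edge, both endpoints lie together in some bag; and for every vertex, the bags containing it form a connected subtree. Here vertex 3 appears in no bag, so the decomposition is invalid.

No — vertex 3 appears in no bag.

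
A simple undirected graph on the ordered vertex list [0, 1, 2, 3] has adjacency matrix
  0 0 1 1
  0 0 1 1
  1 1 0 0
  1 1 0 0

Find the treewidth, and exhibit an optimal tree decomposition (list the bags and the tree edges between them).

Treewidth 2.
One optimal decomposition is:
Bags: B1 = {1, 2, 3}  B2 = {0, 2, 3}
Tree: B1–B2

The largest bag has 3 vertices, giving width 2; this decomposition certifies tw(G) ≤ 2. For the lower bound, G contains the cycle 3–1–2–0–3, so G is not a forest; only forests have treewidth ≤ 1, hence tw(G) ≥ 2. Combining the bounds, tw(G) = 2.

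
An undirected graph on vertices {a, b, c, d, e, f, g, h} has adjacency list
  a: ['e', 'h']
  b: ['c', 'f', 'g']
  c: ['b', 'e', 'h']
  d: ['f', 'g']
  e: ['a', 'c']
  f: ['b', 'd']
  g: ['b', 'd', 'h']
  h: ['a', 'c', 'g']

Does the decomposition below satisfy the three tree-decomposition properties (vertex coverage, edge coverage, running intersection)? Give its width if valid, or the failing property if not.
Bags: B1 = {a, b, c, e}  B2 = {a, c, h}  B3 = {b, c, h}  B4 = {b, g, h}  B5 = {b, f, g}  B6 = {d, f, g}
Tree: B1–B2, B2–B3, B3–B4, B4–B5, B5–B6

No — bags containing vertex b are not connected in the tree.

A tree decomposition must satisfy three properties: every vertex lies in some bag; for every edge, both endpoints lie together in some bag; and for every vertex, the bags containing it form a connected subtree. Here bags containing vertex b are not connected in the tree, so the decomposition is invalid.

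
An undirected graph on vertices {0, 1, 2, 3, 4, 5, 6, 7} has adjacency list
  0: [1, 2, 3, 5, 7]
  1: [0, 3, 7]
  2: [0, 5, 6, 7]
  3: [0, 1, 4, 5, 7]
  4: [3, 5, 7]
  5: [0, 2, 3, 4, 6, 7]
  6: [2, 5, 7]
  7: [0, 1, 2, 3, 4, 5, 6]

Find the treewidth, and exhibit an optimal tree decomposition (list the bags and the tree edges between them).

The largest bag has 4 vertices, giving width 3; this decomposition certifies tw(G) ≤ 3. Conversely, {0, 1, 3, 7} is a clique of size 4, and the vertices of any clique must share a bag in every tree decomposition; so some bag has ≥ 4 vertices and tw(G) ≥ 3. Therefore the treewidth is 3.

Treewidth 3.
Bags: B1 = {0, 3, 5, 7}  B2 = {0, 2, 5, 7}  B3 = {3, 4, 5, 7}  B4 = {0, 1, 3, 7}  B5 = {2, 5, 6, 7}
Tree: B1–B2, B1–B3, B1–B4, B2–B5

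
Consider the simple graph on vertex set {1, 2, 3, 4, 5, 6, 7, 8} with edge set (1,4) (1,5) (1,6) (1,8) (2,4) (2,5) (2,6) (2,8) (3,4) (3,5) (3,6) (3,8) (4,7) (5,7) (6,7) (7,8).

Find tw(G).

A width-4 tree decomposition is:
Bags: B1 = {3, 4, 5, 6, 8}  B2 = {2, 4, 5, 6, 8}  B3 = {1, 4, 5, 6, 8}  B4 = {4, 5, 6, 7, 8}
Tree: B1–B2, B2–B3, B3–B4
Every bag has size at most 5, so the width is 5 − 1 = 4 and tw(G) ≤ 4. For the lower bound: the 5 vertex sets {3,8}, {2,5}, {1,4}, {6}, {7} are disjoint, each induces a connected subgraph, and every pair is joined by at least one edge of G. Contracting each set to a single vertex therefore yields K_{5} as a minor, and since treewidth is minor-monotone, tw(G) ≥ tw(K_{5}) = 4. Therefore the treewidth is 4.

4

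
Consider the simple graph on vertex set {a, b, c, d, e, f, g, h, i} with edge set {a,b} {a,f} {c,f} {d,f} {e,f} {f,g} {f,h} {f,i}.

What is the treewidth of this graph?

A width-1 tree decomposition is:
Bags: B1 = {d, f}  B2 = {a, f}  B3 = {c, f}  B4 = {e, f}  B5 = {f, g}  B6 = {f, h}  B7 = {f, i}  B8 = {a, b}
Tree: B1–B2, B1–B3, B1–B4, B3–B5, B5–B6, B4–B7, B2–B8
Every bag has size at most 2, so the width is 2 − 1 = 1 and tw(G) ≤ 1. Since G has at least one edge (e.g. f–d), it is not an edgeless graph, so tw(G) ≥ 1. Hence tw(G) = 1 exactly.

1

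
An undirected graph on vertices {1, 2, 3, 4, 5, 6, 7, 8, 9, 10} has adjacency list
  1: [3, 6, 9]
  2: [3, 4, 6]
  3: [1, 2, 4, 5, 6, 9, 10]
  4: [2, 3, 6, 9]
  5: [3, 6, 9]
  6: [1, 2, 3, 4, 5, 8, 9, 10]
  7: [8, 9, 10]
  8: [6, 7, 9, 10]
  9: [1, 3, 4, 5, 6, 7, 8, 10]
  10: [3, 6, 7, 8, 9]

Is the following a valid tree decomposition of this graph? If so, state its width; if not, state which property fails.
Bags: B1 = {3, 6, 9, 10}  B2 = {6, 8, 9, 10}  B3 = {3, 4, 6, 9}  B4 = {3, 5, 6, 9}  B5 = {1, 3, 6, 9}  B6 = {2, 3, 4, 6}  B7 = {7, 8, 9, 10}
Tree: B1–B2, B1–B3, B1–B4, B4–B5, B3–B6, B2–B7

Yes; width 3.

Vertex coverage: the bags together contain {1, 2, 3, 4, 5, 6, 7, 8, 9, 10}, the full vertex set. Edge coverage: each edge of G has both endpoints in at least one bag. Running intersection: for every vertex, the bags containing it form a connected subtree. All three properties hold, so this is a valid tree decomposition of width max|bag| − 1 = 3, and hence tw(G) ≤ 3.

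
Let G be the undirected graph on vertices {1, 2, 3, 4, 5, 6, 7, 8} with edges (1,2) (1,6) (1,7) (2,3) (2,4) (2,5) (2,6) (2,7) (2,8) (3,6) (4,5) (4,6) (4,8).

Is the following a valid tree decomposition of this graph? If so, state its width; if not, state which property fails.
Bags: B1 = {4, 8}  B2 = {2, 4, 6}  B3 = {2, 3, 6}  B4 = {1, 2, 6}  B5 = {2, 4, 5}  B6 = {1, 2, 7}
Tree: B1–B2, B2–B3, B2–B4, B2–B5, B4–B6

A tree decomposition must satisfy three properties: every vertex lies in some bag; for every edge, both endpoints lie together in some bag; and for every vertex, the bags containing it form a connected subtree. Here edge (2,8) lies in no bag, so the decomposition is invalid.

No — edge (2,8) lies in no bag.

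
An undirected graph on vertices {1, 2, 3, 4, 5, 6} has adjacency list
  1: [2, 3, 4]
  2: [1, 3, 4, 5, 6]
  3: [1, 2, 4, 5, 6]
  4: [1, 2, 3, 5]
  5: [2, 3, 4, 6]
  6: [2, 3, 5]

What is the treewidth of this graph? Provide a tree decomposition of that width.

Every bag has size at most 4, so the width is 4 − 1 = 3 and tw(G) ≤ 3. Conversely, {1, 2, 3, 4} is a clique of size 4, and the vertices of any clique must share a bag in every tree decomposition; so some bag has ≥ 4 vertices and tw(G) ≥ 3. Therefore the treewidth is 3.

Treewidth 3.
One such decomposition:
Bags: B1 = {2, 3, 4, 5}  B2 = {1, 2, 3, 4}  B3 = {2, 3, 5, 6}
Tree: B1–B2, B1–B3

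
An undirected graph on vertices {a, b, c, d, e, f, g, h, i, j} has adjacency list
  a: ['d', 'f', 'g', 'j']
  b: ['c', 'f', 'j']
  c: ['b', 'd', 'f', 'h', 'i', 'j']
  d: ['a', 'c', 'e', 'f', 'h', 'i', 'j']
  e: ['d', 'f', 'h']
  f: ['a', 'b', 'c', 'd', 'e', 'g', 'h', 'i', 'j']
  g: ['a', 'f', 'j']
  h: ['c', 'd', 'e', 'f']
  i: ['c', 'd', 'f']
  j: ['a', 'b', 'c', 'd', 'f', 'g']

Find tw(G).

3

A width-3 tree decomposition is:
Bags: B1 = {c, d, f, j}  B2 = {c, d, f, h}  B3 = {a, d, f, j}  B4 = {d, e, f, h}  B5 = {c, d, f, i}  B6 = {a, f, g, j}  B7 = {b, c, f, j}
Tree: B1–B2, B1–B3, B2–B4, B2–B5, B3–B6, B1–B7
The largest bag has 4 vertices, giving width 3; this decomposition certifies tw(G) ≤ 3. On the other hand G contains the 4-clique {d, e, f, h}. A clique must lie in a single bag of any decomposition, so no decomposition can have width below 3. The upper and lower bounds meet at 3, so that is the treewidth.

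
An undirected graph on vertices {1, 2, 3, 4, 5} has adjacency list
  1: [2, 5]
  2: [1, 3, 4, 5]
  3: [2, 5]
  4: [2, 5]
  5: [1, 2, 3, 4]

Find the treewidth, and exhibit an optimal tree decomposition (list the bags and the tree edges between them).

The largest bag has 3 vertices, giving width 2; this decomposition certifies tw(G) ≤ 2. On the other hand G contains the 3-clique {1, 2, 5}. A clique must lie in a single bag of any decomposition, so no decomposition can have width below 2. Therefore the treewidth is 2.

Treewidth 2.
One optimal decomposition is:
Bags: B1 = {1, 2, 5}  B2 = {2, 4, 5}  B3 = {2, 3, 5}
Tree: B1–B2, B1–B3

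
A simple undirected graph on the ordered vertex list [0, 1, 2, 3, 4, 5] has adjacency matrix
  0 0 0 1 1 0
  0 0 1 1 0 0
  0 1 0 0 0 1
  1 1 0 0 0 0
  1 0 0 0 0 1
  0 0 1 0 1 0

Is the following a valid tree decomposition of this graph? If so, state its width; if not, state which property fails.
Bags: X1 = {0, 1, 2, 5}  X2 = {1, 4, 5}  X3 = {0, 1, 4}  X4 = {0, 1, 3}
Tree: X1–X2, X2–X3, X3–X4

A tree decomposition must satisfy three properties: every vertex lies in some bag; for every edge, both endpoints lie together in some bag; and for every vertex, the bags containing it form a connected subtree. Here bags containing vertex 0 are not connected in the tree, so the decomposition is invalid.

No — bags containing vertex 0 are not connected in the tree.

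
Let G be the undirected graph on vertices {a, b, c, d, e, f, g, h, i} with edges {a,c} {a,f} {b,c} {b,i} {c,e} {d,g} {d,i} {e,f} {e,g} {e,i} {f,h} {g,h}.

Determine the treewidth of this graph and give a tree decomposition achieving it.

Every bag has size at most 4, so the width is 4 − 1 = 3 and tw(G) ≤ 3. For the lower bound: the 4 vertex sets {b,d,i}, {g}, {e}, {a,c,f,h} are disjoint, each induces a connected subgraph, and every pair is joined by at least one edge of G. Contracting each set to a single vertex therefore yields K_{4} as a minor, and since treewidth is minor-monotone, tw(G) ≥ tw(K_{4}) = 3. Combining the bounds, tw(G) = 3.

Treewidth 3.
One optimal decomposition is:
Bags: B1 = {b, d, g, i}  B2 = {b, e, g, i}  B3 = {b, c, e, g}  B4 = {c, e, g, h}  B5 = {c, e, f, h}  B6 = {a, c, f, h}
Tree: B1–B2, B2–B3, B3–B4, B4–B5, B5–B6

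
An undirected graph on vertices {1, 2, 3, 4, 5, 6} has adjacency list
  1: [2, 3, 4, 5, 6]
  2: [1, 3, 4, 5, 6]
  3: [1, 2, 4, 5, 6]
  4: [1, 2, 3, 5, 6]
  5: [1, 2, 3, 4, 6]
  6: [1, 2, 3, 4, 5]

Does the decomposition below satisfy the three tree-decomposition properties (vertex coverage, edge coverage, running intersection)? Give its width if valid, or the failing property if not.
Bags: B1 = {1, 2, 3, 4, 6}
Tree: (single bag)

No — vertex 5 appears in no bag.

A tree decomposition must satisfy three properties: every vertex lies in some bag; for every edge, both endpoints lie together in some bag; and for every vertex, the bags containing it form a connected subtree. Here vertex 5 appears in no bag, so the decomposition is invalid.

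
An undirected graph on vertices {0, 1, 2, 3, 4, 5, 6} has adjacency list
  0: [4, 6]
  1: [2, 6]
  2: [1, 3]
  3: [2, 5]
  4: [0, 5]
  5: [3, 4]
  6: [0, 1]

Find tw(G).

A width-2 tree decomposition is:
Bags: B1 = {0, 4, 6}  B2 = {1, 4, 6}  B3 = {1, 2, 4}  B4 = {2, 3, 4}  B5 = {3, 4, 5}
Tree: B1–B2, B2–B3, B3–B4, B4–B5
The largest bag has 3 vertices, giving width 2; this decomposition certifies tw(G) ≤ 2. Since 4–0–6–1–2–3–5–4 is a cycle in G, G is not acyclic. Forests are exactly the graphs of treewidth ≤ 1, so tw(G) ≥ 2. Therefore the treewidth is 2.

2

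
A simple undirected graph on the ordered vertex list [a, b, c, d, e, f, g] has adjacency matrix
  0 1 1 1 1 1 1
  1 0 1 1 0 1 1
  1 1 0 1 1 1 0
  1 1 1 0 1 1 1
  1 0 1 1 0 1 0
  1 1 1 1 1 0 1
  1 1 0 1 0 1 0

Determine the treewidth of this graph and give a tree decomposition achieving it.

Each bag holds 5 vertices, so the decomposition has width 4, which upper-bounds the treewidth. On the other hand G contains the 5-clique {a, b, d, f, g}. A clique must lie in a single bag of any decomposition, so no decomposition can have width below 4. Therefore the treewidth is 4.

Treewidth 4.
One such decomposition:
Bags: B1 = {a, b, c, d, f}  B2 = {a, b, d, f, g}  B3 = {a, c, d, e, f}
Tree: B1–B2, B1–B3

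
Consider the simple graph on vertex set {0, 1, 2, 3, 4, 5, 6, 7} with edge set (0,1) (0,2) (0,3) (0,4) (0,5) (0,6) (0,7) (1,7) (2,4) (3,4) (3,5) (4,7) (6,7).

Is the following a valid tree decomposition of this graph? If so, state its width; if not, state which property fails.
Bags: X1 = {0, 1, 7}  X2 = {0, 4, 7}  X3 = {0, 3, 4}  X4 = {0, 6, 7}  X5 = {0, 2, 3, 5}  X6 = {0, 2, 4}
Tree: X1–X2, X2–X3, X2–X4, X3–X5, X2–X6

No — bags containing vertex 2 are not connected in the tree.

A tree decomposition must satisfy three properties: every vertex lies in some bag; for every edge, both endpoints lie together in some bag; and for every vertex, the bags containing it form a connected subtree. Here bags containing vertex 2 are not connected in the tree, so the decomposition is invalid.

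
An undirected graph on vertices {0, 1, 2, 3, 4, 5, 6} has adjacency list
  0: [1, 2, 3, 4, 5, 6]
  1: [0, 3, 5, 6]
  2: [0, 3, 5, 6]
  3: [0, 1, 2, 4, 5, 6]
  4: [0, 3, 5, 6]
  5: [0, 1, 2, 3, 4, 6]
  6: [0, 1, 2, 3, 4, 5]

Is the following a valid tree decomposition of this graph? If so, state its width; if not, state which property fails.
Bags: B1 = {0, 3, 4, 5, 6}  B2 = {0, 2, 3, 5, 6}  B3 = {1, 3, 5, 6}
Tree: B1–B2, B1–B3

A tree decomposition must satisfy three properties: every vertex lies in some bag; for every edge, both endpoints lie together in some bag; and for every vertex, the bags containing it form a connected subtree. Here edge (0,1) lies in no bag, so the decomposition is invalid.

No — edge (0,1) lies in no bag.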